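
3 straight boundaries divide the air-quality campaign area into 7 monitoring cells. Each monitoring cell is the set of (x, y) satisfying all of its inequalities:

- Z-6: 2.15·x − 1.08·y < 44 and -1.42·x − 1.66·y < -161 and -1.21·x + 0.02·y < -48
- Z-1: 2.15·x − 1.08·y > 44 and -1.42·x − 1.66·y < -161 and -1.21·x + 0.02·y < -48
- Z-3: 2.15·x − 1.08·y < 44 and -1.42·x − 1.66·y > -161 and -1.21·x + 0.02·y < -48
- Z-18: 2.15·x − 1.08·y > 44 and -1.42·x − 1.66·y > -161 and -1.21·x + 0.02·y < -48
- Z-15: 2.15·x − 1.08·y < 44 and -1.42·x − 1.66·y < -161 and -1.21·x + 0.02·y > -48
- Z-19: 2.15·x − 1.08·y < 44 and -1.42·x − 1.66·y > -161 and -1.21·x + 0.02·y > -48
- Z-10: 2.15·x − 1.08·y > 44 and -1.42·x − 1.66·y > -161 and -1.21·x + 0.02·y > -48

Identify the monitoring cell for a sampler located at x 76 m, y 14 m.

2.15·76 − 1.08·14 = 148.280, which is > 44
-1.42·76 − 1.66·14 = -131.160, which is > -161
-1.21·76 + 0.02·14 = -91.680, which is < -48
This sign pattern matches Z-18.

Z-18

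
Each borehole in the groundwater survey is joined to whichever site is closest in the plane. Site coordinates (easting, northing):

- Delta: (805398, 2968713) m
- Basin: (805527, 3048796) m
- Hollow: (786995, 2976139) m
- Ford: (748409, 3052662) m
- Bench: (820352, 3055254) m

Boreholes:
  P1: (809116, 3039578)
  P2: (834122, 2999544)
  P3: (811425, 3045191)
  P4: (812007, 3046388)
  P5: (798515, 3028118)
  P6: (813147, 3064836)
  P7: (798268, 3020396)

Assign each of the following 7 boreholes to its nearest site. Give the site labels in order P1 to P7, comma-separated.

Basin, Delta, Basin, Basin, Basin, Bench, Basin

P1 → Basin (d²=97852445.00)
P2 → Delta (d²=1775618737.00)
P3 → Basin (d²=47782429.00)
P4 → Basin (d²=47788864.00)
P5 → Basin (d²=476747828.00)
P6 → Bench (d²=143726749.00)
P7 → Basin (d²=859253081.00)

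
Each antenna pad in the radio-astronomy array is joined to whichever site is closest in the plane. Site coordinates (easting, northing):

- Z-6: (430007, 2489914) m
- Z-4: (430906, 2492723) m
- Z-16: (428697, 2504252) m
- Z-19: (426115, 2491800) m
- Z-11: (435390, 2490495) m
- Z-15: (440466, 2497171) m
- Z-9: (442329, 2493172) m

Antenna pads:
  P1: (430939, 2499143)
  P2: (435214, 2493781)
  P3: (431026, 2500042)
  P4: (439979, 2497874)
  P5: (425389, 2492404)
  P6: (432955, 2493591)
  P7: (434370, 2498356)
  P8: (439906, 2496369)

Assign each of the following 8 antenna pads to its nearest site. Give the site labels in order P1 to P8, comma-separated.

P1 → Z-16 (d²=31128445.00)
P2 → Z-11 (d²=10828772.00)
P3 → Z-16 (d²=23148341.00)
P4 → Z-15 (d²=731378.00)
P5 → Z-19 (d²=891892.00)
P6 → Z-4 (d²=4951825.00)
P7 → Z-15 (d²=38565441.00)
P8 → Z-15 (d²=956804.00)

Z-16, Z-11, Z-16, Z-15, Z-19, Z-4, Z-15, Z-15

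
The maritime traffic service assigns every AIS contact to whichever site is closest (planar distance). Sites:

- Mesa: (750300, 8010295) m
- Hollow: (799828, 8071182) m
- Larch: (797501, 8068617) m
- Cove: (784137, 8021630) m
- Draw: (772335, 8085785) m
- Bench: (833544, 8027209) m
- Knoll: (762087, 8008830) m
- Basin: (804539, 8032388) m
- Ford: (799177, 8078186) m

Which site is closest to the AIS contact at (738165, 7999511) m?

Squared distances to each site:
Mesa: 263552881.000; Hollow: 8939057810.000; Larch: 8296400132.000; Cove: 2602674945.000; Draw: 8610791976.000; Bench: 9864332845.000; Knoll: 659105845.000; Basin: 5486405005.000; Ford: 9912219769.000.
Minimum at Mesa.

Mesa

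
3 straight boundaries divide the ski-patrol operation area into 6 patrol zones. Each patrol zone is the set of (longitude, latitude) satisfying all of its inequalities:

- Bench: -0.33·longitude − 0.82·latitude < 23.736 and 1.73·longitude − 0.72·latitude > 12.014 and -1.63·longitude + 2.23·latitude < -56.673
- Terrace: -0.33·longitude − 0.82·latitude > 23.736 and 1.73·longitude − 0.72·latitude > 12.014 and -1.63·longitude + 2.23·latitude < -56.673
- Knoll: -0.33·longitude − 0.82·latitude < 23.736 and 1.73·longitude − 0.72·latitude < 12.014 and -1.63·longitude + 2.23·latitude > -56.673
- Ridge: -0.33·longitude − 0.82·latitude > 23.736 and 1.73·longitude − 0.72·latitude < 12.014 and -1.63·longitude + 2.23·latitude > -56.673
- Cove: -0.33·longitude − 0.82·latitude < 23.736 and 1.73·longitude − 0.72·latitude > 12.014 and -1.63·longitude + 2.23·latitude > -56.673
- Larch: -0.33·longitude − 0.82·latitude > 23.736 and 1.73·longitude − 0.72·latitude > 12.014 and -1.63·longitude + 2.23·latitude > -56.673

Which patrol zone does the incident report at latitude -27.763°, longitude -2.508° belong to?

Bench

-0.33·-2.508 − 0.82·-27.763 = 23.593, which is < 23.736
1.73·-2.508 − 0.72·-27.763 = 15.651, which is > 12.014
-1.63·-2.508 + 2.23·-27.763 = -57.823, which is < -56.673
This sign pattern matches Bench.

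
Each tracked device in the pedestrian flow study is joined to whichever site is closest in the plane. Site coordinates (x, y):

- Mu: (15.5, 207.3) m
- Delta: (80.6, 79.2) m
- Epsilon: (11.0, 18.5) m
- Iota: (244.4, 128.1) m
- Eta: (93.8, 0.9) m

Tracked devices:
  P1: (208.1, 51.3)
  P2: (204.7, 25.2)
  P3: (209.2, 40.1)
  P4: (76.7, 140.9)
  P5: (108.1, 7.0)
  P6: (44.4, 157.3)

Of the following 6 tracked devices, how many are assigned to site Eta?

P1 → Iota
P2 → Iota
P3 → Iota
P4 → Delta
P5 → Eta
P6 → Mu
1 of the 6 goes to Eta.

1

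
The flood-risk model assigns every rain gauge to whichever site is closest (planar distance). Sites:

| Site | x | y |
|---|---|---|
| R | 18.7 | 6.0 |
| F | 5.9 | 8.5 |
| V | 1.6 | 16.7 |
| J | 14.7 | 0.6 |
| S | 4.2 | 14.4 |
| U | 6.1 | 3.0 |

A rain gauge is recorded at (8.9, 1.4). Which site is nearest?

U

Squared distances to each site:
R: 117.200; F: 59.410; V: 287.380; J: 34.280; S: 191.090; U: 10.400.
Minimum at U.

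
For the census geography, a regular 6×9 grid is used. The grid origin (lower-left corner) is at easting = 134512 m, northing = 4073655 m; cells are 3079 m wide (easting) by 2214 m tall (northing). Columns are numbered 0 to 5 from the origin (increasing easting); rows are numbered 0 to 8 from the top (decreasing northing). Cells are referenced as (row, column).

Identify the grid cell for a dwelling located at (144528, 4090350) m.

(1, 3)

Column index: ⌊(144528 − 134512) / 3079⌋ = ⌊3.253⌋ = 3
Row offset from origin: ⌊(4090350 − 4073655) / 2214⌋ = ⌊7.541⌋ = 7 → row 1 (counted from top)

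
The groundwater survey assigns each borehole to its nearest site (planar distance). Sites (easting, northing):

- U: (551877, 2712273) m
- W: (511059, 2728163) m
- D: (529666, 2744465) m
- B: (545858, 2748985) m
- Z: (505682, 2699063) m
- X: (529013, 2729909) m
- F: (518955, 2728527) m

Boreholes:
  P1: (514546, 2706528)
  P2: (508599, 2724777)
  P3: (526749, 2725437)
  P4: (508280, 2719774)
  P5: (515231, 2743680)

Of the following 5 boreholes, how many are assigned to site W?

2

P1 → Z
P2 → W
P3 → X
P4 → W
P5 → D
2 of the 5 go to W.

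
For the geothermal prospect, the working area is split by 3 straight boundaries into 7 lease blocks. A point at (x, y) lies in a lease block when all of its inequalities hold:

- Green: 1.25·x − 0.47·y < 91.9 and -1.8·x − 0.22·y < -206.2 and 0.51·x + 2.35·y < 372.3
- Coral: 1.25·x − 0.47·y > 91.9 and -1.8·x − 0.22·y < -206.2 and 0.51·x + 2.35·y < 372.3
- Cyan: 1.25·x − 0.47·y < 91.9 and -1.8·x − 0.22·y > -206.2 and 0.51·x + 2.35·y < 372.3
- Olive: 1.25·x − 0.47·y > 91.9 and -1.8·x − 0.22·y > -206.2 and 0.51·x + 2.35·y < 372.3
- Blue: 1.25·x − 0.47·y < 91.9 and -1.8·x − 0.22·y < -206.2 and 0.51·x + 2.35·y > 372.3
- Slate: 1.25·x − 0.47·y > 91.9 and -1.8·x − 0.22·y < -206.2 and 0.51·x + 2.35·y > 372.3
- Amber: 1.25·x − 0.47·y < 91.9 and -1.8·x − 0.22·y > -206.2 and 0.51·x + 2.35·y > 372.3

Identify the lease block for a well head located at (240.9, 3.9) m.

Coral

1.25·240.9 − 0.47·3.9 = 299.292, which is > 91.9
-1.8·240.9 − 0.22·3.9 = -434.478, which is < -206.2
0.51·240.9 + 2.35·3.9 = 132.024, which is < 372.3
This sign pattern matches Coral.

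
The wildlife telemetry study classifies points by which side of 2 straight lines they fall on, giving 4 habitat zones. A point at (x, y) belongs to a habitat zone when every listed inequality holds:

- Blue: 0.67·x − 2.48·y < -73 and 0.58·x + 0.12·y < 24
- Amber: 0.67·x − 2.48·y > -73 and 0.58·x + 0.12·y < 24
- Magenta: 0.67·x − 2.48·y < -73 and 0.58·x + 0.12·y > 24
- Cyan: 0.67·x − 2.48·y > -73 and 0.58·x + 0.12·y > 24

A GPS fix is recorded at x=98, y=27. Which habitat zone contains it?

Cyan

0.67·98 − 2.48·27 = -1.300, which is > -73
0.58·98 + 0.12·27 = 60.080, which is > 24
This sign pattern matches Cyan.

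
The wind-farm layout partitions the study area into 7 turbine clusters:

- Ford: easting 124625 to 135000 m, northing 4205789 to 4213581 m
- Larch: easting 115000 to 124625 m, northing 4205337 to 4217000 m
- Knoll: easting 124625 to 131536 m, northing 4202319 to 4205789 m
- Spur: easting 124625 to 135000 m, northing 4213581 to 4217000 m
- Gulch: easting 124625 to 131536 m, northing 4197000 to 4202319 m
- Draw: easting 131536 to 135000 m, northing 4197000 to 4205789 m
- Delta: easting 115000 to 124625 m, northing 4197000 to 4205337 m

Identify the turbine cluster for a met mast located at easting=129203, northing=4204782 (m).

The point has easting = 129203 and northing = 4204782.
Only Knoll satisfies 124625 ≤ easting ≤ 131536 and 4202319 ≤ northing ≤ 4205789.

Knoll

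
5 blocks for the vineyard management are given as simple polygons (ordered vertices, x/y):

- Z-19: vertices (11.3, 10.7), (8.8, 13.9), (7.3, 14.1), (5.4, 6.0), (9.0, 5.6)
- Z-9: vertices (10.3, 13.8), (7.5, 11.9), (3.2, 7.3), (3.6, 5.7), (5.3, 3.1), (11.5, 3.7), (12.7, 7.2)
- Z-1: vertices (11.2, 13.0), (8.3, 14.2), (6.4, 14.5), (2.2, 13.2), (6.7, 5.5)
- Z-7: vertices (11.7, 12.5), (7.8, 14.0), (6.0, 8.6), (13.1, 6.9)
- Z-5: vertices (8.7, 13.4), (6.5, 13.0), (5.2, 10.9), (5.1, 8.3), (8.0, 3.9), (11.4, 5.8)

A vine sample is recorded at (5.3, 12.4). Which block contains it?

Cast a ray rightward from (5.3, 12.4). For each polygon, the edges (by vertex number in listed order) whose endpoints lie on opposite sides of y = 12.4, where each meets that height, and whether that is right or left of the point:
Z-19: 1–2 at x≈9.97 (right), 3–4 at x≈6.90 (right) → 2 crossings.
Z-9: 1–2 at x≈8.24 (right), 7–1 at x≈10.81 (right) → 2 crossings.
Z-1: 4–5 at x≈2.67 (left), 5–1 at x≈10.84 (right) → 1 crossing.
Z-7: 2–3 at x≈7.27 (right), 4–1 at x≈11.72 (right) → 2 crossings.
Z-5: 2–3 at x≈6.13 (right), 6–1 at x≈9.06 (right) → 2 crossings.
Only Z-1 has an odd count, so the point is inside Z-1.

Z-1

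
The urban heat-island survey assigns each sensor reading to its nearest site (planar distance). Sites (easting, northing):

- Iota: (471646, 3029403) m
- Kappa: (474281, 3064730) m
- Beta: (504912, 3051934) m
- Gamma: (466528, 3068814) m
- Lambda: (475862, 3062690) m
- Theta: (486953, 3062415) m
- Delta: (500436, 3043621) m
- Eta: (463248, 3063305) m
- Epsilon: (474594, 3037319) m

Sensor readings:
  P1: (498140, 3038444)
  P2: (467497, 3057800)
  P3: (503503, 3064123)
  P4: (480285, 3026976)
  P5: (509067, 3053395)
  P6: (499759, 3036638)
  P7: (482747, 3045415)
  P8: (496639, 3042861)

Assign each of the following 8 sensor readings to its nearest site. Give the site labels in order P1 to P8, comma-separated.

P1 → Delta (d²=32072945.00)
P2 → Eta (d²=48359026.00)
P3 → Beta (d²=150557002.00)
P4 → Iota (d²=80522650.00)
P5 → Beta (d²=19398546.00)
P6 → Delta (d²=49220618.00)
P7 → Epsilon (d²=132016625.00)
P8 → Delta (d²=14994809.00)

Delta, Eta, Beta, Iota, Beta, Delta, Epsilon, Delta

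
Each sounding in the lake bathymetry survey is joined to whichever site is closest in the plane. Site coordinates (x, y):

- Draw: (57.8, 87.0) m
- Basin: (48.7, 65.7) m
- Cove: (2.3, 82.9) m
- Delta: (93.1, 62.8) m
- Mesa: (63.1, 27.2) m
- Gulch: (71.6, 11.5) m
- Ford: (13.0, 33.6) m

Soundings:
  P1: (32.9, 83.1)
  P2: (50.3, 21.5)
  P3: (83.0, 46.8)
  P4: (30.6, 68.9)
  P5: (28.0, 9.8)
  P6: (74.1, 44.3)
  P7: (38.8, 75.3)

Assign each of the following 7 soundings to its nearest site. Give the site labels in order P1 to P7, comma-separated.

Basin, Mesa, Delta, Basin, Ford, Mesa, Basin

P1 → Basin (d²=552.40)
P2 → Mesa (d²=196.33)
P3 → Delta (d²=358.01)
P4 → Basin (d²=337.85)
P5 → Ford (d²=791.44)
P6 → Mesa (d²=413.41)
P7 → Basin (d²=190.17)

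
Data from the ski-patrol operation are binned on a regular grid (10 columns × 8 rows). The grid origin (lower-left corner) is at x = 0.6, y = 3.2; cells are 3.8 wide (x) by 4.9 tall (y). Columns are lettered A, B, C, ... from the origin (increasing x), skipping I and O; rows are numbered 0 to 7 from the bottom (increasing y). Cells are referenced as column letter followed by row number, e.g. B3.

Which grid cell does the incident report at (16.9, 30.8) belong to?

E5

Column index: ⌊(16.9 − 0.6) / 3.8⌋ = ⌊4.289⌋ = 4 → column E
Row offset from origin: ⌊(30.8 − 3.2) / 4.9⌋ = ⌊5.633⌋ = 5 → row 5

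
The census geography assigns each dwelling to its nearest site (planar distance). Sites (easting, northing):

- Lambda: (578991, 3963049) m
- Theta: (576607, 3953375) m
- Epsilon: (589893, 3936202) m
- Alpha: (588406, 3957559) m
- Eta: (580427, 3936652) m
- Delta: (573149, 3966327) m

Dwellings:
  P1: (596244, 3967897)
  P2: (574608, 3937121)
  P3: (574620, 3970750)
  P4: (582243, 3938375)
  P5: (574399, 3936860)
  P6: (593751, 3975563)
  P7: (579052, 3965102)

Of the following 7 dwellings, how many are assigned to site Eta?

P1 → Alpha
P2 → Eta
P3 → Delta
P4 → Eta
P5 → Eta
P6 → Alpha
P7 → Lambda
3 of the 7 go to Eta.

3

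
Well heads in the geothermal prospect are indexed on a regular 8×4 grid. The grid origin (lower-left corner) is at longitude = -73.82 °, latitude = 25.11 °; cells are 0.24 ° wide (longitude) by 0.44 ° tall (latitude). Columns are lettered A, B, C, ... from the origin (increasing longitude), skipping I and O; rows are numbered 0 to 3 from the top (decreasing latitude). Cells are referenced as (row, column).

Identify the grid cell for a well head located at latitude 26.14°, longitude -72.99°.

Column index: ⌊(-72.99 − -73.82) / 0.24⌋ = ⌊3.458⌋ = 3 → column D
Row offset from origin: ⌊(26.14 − 25.11) / 0.44⌋ = ⌊2.341⌋ = 2 → row 1 (counted from top)

(1, D)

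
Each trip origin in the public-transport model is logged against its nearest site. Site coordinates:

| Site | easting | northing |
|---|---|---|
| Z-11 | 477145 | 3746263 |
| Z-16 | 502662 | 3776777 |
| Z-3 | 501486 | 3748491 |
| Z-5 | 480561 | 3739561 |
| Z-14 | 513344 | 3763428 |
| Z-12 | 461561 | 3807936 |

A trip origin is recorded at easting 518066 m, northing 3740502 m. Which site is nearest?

Z-3

Squared distances to each site:
Z-11: 1707717362.000; Z-16: 1553158841.000; Z-3: 338720521.000; Z-5: 1407510506.000; Z-14: 547898760.000; Z-12: 7740159381.000.
Minimum at Z-3.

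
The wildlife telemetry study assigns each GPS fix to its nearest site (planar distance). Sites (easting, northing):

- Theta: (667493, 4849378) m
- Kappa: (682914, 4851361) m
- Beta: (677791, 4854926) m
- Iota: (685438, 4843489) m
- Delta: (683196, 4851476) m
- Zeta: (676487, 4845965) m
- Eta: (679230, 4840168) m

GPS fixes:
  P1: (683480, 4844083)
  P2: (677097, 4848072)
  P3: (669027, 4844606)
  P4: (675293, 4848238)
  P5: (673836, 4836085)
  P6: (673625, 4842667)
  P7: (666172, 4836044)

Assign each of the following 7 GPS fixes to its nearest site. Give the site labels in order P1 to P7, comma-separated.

Iota, Zeta, Theta, Zeta, Eta, Zeta, Theta

P1 → Iota (d²=4186600.00)
P2 → Zeta (d²=4811549.00)
P3 → Theta (d²=25125140.00)
P4 → Zeta (d²=6592165.00)
P5 → Eta (d²=45766125.00)
P6 → Zeta (d²=19067848.00)
P7 → Theta (d²=179540597.00)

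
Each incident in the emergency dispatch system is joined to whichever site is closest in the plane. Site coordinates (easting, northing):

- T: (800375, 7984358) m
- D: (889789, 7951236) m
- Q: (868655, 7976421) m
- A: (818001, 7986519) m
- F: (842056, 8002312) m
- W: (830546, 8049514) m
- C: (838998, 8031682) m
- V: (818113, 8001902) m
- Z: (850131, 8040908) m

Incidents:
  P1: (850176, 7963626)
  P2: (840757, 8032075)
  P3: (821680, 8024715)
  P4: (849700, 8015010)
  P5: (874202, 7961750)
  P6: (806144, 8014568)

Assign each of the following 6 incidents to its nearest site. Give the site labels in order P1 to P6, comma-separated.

Q, C, C, F, Q, V

P1 → Q (d²=505185466.00)
P2 → C (d²=3248530.00)
P3 → C (d²=348452213.00)
P4 → F (d²=219669940.00)
P5 → Q (d²=246007450.00)
P6 → V (d²=303684517.00)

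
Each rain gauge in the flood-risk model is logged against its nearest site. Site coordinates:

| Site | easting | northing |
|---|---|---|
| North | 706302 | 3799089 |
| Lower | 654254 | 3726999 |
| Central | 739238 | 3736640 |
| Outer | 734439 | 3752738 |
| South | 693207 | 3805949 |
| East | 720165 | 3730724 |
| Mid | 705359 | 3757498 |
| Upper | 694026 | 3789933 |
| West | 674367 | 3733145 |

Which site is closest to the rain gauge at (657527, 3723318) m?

Lower

Squared distances to each site:
North: 8120245066.000; Lower: 24262290.000; Central: 6854163205.000; Outer: 6780992144.000; South: 8100944561.000; East: 3978367880.000; Mid: 3456172624.000; Upper: 5769735226.000; West: 380155529.000.
Minimum at Lower.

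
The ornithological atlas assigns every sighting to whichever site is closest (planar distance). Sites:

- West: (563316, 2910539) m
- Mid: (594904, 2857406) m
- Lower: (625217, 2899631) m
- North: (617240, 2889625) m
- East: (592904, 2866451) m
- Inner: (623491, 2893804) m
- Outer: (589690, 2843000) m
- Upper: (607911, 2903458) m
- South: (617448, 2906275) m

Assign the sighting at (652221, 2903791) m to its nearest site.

Lower

Squared distances to each site:
West: 7949634529.000; Mid: 5436806714.000; Lower: 746521616.000; North: 1424345917.000; East: 4912782089.000; Inner: 925153069.000; Outer: 7605671642.000; Upper: 1963486989.000; South: 1215331785.000.
Minimum at Lower.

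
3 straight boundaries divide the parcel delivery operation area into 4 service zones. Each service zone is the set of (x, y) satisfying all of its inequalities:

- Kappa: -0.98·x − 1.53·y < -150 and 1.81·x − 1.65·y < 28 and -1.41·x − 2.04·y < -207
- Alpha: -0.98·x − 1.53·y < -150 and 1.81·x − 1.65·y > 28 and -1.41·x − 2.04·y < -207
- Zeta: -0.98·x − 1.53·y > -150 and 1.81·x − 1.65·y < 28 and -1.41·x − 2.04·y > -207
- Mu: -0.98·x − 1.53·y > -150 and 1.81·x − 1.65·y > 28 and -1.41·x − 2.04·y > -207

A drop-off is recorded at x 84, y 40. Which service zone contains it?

Mu

-0.98·84 − 1.53·40 = -143.520, which is > -150
1.81·84 − 1.65·40 = 86.040, which is > 28
-1.41·84 − 2.04·40 = -200.040, which is > -207
This sign pattern matches Mu.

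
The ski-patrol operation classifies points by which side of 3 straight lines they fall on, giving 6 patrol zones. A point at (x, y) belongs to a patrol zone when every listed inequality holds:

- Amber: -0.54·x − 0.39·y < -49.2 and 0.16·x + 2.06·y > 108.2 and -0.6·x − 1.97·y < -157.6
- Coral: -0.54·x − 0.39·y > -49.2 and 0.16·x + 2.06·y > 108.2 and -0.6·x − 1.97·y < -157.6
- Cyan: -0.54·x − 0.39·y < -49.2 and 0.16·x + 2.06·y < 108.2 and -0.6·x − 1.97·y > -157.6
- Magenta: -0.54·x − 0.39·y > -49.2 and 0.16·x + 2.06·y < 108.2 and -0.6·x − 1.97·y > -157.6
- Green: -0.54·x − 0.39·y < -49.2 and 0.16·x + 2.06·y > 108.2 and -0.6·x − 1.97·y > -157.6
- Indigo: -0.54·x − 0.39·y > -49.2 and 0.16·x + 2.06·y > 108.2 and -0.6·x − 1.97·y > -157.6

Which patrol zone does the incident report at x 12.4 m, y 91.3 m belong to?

Coral

-0.54·12.4 − 0.39·91.3 = -42.303, which is > -49.2
0.16·12.4 + 2.06·91.3 = 190.062, which is > 108.2
-0.6·12.4 − 1.97·91.3 = -187.301, which is < -157.6
This sign pattern matches Coral.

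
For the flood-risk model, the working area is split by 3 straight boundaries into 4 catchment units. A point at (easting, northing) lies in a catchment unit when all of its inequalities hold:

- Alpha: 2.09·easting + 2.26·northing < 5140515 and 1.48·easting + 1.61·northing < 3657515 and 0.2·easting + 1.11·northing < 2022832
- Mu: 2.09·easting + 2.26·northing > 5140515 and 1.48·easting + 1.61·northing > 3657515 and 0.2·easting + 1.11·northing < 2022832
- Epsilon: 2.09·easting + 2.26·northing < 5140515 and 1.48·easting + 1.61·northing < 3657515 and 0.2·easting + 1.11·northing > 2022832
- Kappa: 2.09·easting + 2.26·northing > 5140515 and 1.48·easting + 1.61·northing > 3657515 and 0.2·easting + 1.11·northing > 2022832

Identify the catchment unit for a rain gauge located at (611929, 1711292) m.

Mu

2.09·611929 + 2.26·1711292 = 5146451.530, which is > 5140515
1.48·611929 + 1.61·1711292 = 3660835.040, which is > 3657515
0.2·611929 + 1.11·1711292 = 2021919.920, which is < 2022832
This sign pattern matches Mu.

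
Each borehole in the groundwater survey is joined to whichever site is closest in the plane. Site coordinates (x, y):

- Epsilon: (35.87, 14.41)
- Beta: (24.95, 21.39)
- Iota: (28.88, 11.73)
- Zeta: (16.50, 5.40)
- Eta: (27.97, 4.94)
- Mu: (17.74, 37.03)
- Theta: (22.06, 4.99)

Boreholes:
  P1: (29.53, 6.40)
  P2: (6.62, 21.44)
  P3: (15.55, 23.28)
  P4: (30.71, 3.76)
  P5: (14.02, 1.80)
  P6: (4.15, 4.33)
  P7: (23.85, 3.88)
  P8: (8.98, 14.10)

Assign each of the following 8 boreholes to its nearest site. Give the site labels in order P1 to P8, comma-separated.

Eta, Beta, Beta, Eta, Zeta, Zeta, Theta, Zeta

P1 → Eta (d²=4.57)
P2 → Beta (d²=335.99)
P3 → Beta (d²=91.93)
P4 → Eta (d²=8.90)
P5 → Zeta (d²=19.11)
P6 → Zeta (d²=153.67)
P7 → Theta (d²=4.44)
P8 → Zeta (d²=132.24)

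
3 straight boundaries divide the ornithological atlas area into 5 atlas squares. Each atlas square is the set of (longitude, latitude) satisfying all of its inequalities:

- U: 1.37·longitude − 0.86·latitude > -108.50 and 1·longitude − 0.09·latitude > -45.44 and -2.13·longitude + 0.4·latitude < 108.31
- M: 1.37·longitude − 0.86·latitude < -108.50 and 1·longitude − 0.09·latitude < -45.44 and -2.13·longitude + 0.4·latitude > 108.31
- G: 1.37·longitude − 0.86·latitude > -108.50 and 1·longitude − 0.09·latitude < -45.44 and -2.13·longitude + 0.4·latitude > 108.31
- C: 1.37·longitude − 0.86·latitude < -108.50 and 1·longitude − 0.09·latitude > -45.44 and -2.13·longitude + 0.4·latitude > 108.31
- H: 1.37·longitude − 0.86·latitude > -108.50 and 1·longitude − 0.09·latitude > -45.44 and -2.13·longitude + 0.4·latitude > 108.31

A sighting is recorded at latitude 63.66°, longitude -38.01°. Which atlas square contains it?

1.37·-38.01 − 0.86·63.66 = -106.821, which is > -108.50
1·-38.01 − 0.09·63.66 = -43.739, which is > -45.44
-2.13·-38.01 + 0.4·63.66 = 106.425, which is < 108.31
This sign pattern matches U.

U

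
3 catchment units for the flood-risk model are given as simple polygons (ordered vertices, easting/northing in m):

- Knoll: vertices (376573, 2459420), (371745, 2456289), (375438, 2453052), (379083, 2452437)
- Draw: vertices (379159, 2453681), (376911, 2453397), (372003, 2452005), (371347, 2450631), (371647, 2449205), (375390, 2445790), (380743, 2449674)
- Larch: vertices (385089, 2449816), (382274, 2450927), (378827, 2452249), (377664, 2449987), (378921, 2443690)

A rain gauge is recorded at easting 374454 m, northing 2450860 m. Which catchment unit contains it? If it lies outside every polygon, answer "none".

Cast a ray rightward from (374454, 2450860). For each polygon, the edges (by vertex number in listed order) whose endpoints lie on opposite sides of northing = 2450860, where each meets that height, and whether that is right or left of the point:
Knoll: no edge straddles that height → 0 crossings.
Draw: 3–4 at easting≈371456.3 (left), 7–1 at easting≈380274.2 (right) → 1 crossing.
Larch: 1–2 at easting≈382443.8 (right), 3–4 at easting≈378112.9 (right) → 2 crossings.
Only Draw has an odd count, so the point is inside Draw.

Draw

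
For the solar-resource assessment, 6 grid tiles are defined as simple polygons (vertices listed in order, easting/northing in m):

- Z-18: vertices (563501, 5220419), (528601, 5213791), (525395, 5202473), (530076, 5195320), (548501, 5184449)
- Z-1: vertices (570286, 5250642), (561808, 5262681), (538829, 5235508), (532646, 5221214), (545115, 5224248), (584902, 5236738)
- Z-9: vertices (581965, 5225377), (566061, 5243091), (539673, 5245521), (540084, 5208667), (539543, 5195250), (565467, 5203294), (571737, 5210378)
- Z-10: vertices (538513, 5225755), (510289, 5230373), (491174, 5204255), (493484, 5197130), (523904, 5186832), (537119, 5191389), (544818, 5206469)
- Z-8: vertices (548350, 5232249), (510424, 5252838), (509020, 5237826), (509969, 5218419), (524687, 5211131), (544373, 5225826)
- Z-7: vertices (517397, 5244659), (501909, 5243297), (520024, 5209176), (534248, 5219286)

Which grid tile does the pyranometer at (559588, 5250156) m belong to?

Cast a ray rightward from (559588, 5250156). For each polygon, the edges (by vertex number in listed order) whose endpoints lie on opposite sides of northing = 5250156, where each meets that height, and whether that is right or left of the point:
Z-18: no edge straddles that height → 0 crossings.
Z-1: 2–3 at easting≈551216.2 (left), 6–1 at easting≈570796.9 (right) → 1 crossing.
Z-9: no edge straddles that height → 0 crossings.
Z-10: no edge straddles that height → 0 crossings.
Z-8: 1–2 at easting≈515364.4 (left), 2–3 at easting≈510173.2 (left) → 0 crossings.
Z-7: no edge straddles that height → 0 crossings.
Only Z-1 has an odd count, so the point is inside Z-1.

Z-1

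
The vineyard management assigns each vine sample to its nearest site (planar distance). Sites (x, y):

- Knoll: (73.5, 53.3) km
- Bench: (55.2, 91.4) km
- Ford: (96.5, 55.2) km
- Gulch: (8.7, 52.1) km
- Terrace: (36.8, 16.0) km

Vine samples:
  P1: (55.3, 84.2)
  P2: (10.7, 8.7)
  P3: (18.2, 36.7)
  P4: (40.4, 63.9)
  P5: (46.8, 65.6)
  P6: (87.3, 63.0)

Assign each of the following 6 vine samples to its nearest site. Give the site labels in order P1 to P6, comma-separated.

Bench, Terrace, Gulch, Bench, Bench, Ford

P1 → Bench (d²=51.85)
P2 → Terrace (d²=734.50)
P3 → Gulch (d²=327.41)
P4 → Bench (d²=975.29)
P5 → Bench (d²=736.20)
P6 → Ford (d²=145.48)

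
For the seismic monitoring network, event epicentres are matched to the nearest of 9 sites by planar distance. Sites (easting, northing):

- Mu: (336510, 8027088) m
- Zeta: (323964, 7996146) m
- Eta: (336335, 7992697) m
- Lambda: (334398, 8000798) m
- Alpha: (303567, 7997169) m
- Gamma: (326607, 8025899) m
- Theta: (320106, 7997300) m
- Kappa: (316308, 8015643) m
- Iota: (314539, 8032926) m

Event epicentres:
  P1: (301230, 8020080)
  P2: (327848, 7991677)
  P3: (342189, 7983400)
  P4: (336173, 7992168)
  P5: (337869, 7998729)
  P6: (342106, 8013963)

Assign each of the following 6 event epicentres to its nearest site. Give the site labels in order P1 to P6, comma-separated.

P1 → Kappa (d²=247033053.00)
P2 → Zeta (d²=35057417.00)
P3 → Eta (d²=120703525.00)
P4 → Eta (d²=306085.00)
P5 → Lambda (d²=16328602.00)
P6 → Mu (d²=203580841.00)

Kappa, Zeta, Eta, Eta, Lambda, Mu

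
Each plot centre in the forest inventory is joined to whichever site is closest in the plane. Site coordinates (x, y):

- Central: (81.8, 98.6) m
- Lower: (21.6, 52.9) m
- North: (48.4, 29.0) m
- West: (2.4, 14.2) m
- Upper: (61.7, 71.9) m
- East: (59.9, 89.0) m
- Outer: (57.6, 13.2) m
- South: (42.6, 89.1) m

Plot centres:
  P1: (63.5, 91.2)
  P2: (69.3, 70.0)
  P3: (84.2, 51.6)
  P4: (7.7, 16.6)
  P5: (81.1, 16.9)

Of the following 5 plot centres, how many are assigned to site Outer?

P1 → East
P2 → Upper
P3 → Upper
P4 → West
P5 → Outer
1 of the 5 goes to Outer.

1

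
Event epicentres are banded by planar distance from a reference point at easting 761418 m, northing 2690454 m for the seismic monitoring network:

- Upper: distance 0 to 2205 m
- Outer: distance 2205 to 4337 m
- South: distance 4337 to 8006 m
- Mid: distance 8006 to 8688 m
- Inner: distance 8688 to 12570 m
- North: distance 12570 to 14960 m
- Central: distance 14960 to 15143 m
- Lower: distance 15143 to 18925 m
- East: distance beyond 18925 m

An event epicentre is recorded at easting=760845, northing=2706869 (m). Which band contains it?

Lower

Distance = √((760845−761418)² + (2706869−2690454)²) = √(328329.000 + 269452225.000) = 16424.998 m.
15143 ≤ 16424.998 < 18925 → Lower.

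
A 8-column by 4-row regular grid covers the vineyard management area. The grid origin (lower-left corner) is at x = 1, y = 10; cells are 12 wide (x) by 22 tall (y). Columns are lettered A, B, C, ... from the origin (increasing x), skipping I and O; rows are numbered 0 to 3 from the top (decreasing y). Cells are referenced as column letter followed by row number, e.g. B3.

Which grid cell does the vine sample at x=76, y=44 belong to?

G2

Column index: ⌊(76 − 1) / 12⌋ = ⌊6.250⌋ = 6 → column G
Row offset from origin: ⌊(44 − 10) / 22⌋ = ⌊1.545⌋ = 1 → row 2 (counted from top)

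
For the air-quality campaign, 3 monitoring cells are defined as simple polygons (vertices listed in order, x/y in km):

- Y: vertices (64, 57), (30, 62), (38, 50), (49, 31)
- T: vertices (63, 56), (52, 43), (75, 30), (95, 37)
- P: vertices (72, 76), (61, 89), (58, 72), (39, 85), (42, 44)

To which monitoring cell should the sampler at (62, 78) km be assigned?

Cast a ray rightward from (62, 78). For each polygon, the edges (by vertex number in listed order) whose endpoints lie on opposite sides of y = 78, where each meets that height, and whether that is right or left of the point:
Y: no edge straddles that height → 0 crossings.
T: no edge straddles that height → 0 crossings.
P: 1–2 at x≈70.3 (right), 2–3 at x≈59.1 (left), 3–4 at x≈49.2 (left), 4–5 at x≈39.5 (left) → 1 crossing.
Only P has an odd count, so the point is inside P.

P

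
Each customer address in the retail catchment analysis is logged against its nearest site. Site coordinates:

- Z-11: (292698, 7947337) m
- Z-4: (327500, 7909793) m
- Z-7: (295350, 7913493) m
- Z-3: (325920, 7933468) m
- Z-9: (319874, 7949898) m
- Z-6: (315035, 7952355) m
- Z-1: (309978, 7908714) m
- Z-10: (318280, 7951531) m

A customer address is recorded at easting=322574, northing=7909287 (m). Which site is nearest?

Z-4

Squared distances to each site:
Z-11: 2340377876.000; Z-4: 24521512.000; Z-7: 758836612.000; Z-3: 595916477.000; Z-9: 1656543321.000; Z-6: 1911689145.000; Z-1: 158987545.000; Z-10: 1802993972.000.
Minimum at Z-4.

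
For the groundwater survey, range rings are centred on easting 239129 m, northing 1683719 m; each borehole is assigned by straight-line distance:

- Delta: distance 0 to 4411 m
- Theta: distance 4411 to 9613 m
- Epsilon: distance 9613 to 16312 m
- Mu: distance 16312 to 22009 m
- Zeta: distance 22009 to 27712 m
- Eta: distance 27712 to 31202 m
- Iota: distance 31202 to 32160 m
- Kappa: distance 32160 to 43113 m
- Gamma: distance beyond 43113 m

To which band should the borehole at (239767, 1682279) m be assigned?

Delta

Distance = √((239767−239129)² + (1682279−1683719)²) = √(407044.000 + 2073600.000) = 1575.006 m.
0 ≤ 1575.006 < 4411 → Delta.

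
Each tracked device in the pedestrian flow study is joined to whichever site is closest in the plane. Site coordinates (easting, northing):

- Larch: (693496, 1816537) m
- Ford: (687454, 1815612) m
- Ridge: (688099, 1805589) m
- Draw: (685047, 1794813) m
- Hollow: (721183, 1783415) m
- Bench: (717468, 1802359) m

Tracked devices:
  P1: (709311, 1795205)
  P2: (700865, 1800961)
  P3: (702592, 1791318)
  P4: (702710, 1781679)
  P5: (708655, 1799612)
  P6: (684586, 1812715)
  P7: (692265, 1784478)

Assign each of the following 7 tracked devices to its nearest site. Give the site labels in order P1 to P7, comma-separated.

Bench, Ridge, Draw, Hollow, Bench, Ford, Draw

P1 → Bench (d²=117716365.00)
P2 → Ridge (d²=184389140.00)
P3 → Draw (d²=320042050.00)
P4 → Hollow (d²=344265425.00)
P5 → Bench (d²=85214978.00)
P6 → Ford (d²=16618033.00)
P7 → Draw (d²=158911749.00)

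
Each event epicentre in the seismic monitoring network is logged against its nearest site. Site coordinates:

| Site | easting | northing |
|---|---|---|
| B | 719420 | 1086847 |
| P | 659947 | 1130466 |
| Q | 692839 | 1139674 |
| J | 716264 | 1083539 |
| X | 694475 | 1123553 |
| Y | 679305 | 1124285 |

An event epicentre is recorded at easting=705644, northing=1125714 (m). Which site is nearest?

Squared distances to each site:
B: 1700421865.000; P: 2110797313.000; Q: 358849625.000; J: 1891515025.000; X: 129416482.000; Y: 695784962.000.
Minimum at X.

X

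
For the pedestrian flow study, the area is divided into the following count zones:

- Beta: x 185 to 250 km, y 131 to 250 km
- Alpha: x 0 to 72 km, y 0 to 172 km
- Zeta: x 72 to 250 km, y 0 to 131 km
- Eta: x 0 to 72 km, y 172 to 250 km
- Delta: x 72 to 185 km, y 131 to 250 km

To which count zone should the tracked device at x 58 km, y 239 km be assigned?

Eta

The point has x = 58 and y = 239.
Only Eta satisfies 0 ≤ x ≤ 72 and 172 ≤ y ≤ 250.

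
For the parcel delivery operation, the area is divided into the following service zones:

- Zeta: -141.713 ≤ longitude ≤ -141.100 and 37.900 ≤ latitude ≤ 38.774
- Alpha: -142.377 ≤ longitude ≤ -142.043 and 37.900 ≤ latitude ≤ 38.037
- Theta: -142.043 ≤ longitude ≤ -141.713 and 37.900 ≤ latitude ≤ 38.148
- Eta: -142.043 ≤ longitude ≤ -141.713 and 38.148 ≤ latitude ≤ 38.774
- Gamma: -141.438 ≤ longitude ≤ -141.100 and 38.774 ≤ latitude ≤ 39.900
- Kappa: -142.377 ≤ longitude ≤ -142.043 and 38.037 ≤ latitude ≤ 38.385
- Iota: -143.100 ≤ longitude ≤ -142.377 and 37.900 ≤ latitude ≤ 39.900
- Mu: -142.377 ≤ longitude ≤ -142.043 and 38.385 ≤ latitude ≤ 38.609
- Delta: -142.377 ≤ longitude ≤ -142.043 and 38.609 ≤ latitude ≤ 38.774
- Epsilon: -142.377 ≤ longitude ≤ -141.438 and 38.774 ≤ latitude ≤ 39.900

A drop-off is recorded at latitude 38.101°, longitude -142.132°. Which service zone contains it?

Kappa

The point has longitude = -142.132 and latitude = 38.101.
Only Kappa satisfies -142.377 ≤ longitude ≤ -142.043 and 38.037 ≤ latitude ≤ 38.385.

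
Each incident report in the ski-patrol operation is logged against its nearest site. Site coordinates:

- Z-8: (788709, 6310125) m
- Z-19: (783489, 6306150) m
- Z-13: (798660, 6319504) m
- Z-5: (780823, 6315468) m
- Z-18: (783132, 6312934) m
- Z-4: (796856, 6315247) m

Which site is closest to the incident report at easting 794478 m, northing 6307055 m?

Z-8

Squared distances to each site:
Z-8: 42706261.000; Z-19: 121577146.000; Z-13: 172466725.000; Z-5: 257237594.000; Z-18: 163294357.000; Z-4: 72763748.000.
Minimum at Z-8.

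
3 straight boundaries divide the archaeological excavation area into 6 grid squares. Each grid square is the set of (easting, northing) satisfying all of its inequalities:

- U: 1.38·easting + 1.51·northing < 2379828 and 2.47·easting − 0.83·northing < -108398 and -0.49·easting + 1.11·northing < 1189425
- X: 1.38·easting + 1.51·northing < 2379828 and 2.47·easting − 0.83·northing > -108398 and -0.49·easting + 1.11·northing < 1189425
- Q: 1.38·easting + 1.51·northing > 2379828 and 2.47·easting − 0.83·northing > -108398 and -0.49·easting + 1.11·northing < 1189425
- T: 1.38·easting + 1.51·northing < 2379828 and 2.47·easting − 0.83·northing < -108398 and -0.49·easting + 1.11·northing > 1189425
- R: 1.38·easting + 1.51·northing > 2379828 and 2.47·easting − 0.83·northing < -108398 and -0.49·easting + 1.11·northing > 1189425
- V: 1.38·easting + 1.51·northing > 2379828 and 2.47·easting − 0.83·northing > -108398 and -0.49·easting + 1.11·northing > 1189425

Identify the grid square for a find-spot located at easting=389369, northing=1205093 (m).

X

1.38·389369 + 1.51·1205093 = 2357019.650, which is < 2379828
2.47·389369 − 0.83·1205093 = -38485.760, which is > -108398
-0.49·389369 + 1.11·1205093 = 1146862.420, which is < 1189425
This sign pattern matches X.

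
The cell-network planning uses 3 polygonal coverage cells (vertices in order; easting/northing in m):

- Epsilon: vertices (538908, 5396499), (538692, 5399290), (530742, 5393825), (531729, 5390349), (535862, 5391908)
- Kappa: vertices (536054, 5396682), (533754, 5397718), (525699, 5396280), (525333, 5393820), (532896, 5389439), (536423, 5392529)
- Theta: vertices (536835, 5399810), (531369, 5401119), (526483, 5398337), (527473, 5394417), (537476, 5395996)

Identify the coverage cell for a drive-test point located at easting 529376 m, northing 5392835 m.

Cast a ray rightward from (529376, 5392835). For each polygon, the edges (by vertex number in listed order) whose endpoints lie on opposite sides of northing = 5392835, where each meets that height, and whether that is right or left of the point:
Epsilon: 3–4 at easting≈531023.1 (right), 5–1 at easting≈536477.0 (right) → 2 crossings.
Kappa: 4–5 at easting≈527033.4 (left), 6–1 at easting≈536395.8 (right) → 1 crossing.
Theta: no edge straddles that height → 0 crossings.
Only Kappa has an odd count, so the point is inside Kappa.

Kappa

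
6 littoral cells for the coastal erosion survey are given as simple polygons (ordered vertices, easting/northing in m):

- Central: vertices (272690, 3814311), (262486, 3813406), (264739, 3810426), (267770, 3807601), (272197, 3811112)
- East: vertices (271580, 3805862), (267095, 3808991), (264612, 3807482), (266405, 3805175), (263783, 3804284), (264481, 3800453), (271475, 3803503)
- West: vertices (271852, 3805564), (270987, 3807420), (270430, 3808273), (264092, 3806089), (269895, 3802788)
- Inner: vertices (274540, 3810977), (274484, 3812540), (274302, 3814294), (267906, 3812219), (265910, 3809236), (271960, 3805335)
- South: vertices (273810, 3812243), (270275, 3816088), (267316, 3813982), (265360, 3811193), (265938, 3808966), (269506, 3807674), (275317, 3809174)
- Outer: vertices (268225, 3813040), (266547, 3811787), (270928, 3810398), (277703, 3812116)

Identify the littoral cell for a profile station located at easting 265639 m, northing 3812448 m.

Central

Cast a ray rightward from (265639, 3812448). For each polygon, the edges (by vertex number in listed order) whose endpoints lie on opposite sides of northing = 3812448, where each meets that height, and whether that is right or left of the point:
Central: 2–3 at easting≈263210.3 (left), 5–1 at easting≈272402.9 (right) → 1 crossing.
East: no edge straddles that height → 0 crossings.
West: no edge straddles that height → 0 crossings.
Inner: 1–2 at easting≈274487.3 (right), 3–4 at easting≈268611.9 (right) → 2 crossings.
South: 1–2 at easting≈273621.5 (right), 3–4 at easting≈266240.2 (right) → 2 crossings.
Outer: 1–2 at easting≈267432.2 (right), 4–1 at easting≈274297.5 (right) → 2 crossings.
Only Central has an odd count, so the point is inside Central.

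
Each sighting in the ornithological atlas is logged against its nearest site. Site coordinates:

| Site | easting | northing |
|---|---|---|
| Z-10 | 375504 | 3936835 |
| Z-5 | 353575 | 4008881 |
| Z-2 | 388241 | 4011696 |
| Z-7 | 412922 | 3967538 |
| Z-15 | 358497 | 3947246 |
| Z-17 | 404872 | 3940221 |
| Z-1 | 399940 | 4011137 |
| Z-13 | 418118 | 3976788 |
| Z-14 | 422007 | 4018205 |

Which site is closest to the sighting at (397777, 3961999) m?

Squared distances to each site:
Z-10: 1129313425.000; Z-5: 4151738728.000; Z-2: 2560727105.000; Z-7: 260051546.000; Z-15: 1760569409.000; Z-17: 524620309.000; Z-1: 2419221613.000; Z-13: 632470802.000; Z-14: 3746207336.000.
Minimum at Z-7.

Z-7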